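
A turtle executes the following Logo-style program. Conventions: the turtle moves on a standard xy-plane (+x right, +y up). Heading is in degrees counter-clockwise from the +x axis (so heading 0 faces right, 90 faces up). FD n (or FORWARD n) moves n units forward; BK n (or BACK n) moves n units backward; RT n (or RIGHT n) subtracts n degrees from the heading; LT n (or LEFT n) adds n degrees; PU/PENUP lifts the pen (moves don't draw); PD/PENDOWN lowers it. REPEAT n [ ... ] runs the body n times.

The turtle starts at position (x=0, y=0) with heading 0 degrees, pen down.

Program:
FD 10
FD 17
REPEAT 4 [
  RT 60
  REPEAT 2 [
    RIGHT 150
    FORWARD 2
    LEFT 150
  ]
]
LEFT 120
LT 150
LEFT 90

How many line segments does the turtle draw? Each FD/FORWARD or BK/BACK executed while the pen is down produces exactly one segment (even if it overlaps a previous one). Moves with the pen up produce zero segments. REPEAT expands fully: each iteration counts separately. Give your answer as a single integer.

Executing turtle program step by step:
Start: pos=(0,0), heading=0, pen down
FD 10: (0,0) -> (10,0) [heading=0, draw]
FD 17: (10,0) -> (27,0) [heading=0, draw]
REPEAT 4 [
  -- iteration 1/4 --
  RT 60: heading 0 -> 300
  REPEAT 2 [
    -- iteration 1/2 --
    RT 150: heading 300 -> 150
    FD 2: (27,0) -> (25.268,1) [heading=150, draw]
    LT 150: heading 150 -> 300
    -- iteration 2/2 --
    RT 150: heading 300 -> 150
    FD 2: (25.268,1) -> (23.536,2) [heading=150, draw]
    LT 150: heading 150 -> 300
  ]
  -- iteration 2/4 --
  RT 60: heading 300 -> 240
  REPEAT 2 [
    -- iteration 1/2 --
    RT 150: heading 240 -> 90
    FD 2: (23.536,2) -> (23.536,4) [heading=90, draw]
    LT 150: heading 90 -> 240
    -- iteration 2/2 --
    RT 150: heading 240 -> 90
    FD 2: (23.536,4) -> (23.536,6) [heading=90, draw]
    LT 150: heading 90 -> 240
  ]
  -- iteration 3/4 --
  RT 60: heading 240 -> 180
  REPEAT 2 [
    -- iteration 1/2 --
    RT 150: heading 180 -> 30
    FD 2: (23.536,6) -> (25.268,7) [heading=30, draw]
    LT 150: heading 30 -> 180
    -- iteration 2/2 --
    RT 150: heading 180 -> 30
    FD 2: (25.268,7) -> (27,8) [heading=30, draw]
    LT 150: heading 30 -> 180
  ]
  -- iteration 4/4 --
  RT 60: heading 180 -> 120
  REPEAT 2 [
    -- iteration 1/2 --
    RT 150: heading 120 -> 330
    FD 2: (27,8) -> (28.732,7) [heading=330, draw]
    LT 150: heading 330 -> 120
    -- iteration 2/2 --
    RT 150: heading 120 -> 330
    FD 2: (28.732,7) -> (30.464,6) [heading=330, draw]
    LT 150: heading 330 -> 120
  ]
]
LT 120: heading 120 -> 240
LT 150: heading 240 -> 30
LT 90: heading 30 -> 120
Final: pos=(30.464,6), heading=120, 10 segment(s) drawn
Segments drawn: 10

Answer: 10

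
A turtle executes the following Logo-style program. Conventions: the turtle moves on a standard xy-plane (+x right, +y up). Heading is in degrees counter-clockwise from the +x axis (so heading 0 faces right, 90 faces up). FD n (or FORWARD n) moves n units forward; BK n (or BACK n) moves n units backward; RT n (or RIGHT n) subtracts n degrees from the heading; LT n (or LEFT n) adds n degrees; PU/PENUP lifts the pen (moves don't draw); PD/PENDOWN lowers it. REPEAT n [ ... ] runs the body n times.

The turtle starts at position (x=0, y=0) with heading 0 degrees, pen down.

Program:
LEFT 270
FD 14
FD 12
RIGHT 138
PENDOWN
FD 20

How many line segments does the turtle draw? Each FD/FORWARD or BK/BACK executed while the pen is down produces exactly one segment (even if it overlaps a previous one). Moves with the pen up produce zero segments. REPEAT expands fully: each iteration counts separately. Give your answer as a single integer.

Executing turtle program step by step:
Start: pos=(0,0), heading=0, pen down
LT 270: heading 0 -> 270
FD 14: (0,0) -> (0,-14) [heading=270, draw]
FD 12: (0,-14) -> (0,-26) [heading=270, draw]
RT 138: heading 270 -> 132
PD: pen down
FD 20: (0,-26) -> (-13.383,-11.137) [heading=132, draw]
Final: pos=(-13.383,-11.137), heading=132, 3 segment(s) drawn
Segments drawn: 3

Answer: 3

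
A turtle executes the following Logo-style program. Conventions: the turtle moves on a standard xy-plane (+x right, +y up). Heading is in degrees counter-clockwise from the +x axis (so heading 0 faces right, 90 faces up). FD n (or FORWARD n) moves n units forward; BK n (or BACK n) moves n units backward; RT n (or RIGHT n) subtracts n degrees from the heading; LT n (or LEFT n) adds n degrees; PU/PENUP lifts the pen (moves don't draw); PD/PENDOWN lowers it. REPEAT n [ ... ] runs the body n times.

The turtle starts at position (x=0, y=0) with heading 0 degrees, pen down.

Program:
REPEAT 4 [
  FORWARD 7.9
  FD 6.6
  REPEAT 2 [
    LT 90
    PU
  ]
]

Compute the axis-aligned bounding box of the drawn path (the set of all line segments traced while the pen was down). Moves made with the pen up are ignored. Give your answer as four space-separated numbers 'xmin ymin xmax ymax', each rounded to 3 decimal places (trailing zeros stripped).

Answer: 0 0 14.5 0

Derivation:
Executing turtle program step by step:
Start: pos=(0,0), heading=0, pen down
REPEAT 4 [
  -- iteration 1/4 --
  FD 7.9: (0,0) -> (7.9,0) [heading=0, draw]
  FD 6.6: (7.9,0) -> (14.5,0) [heading=0, draw]
  REPEAT 2 [
    -- iteration 1/2 --
    LT 90: heading 0 -> 90
    PU: pen up
    -- iteration 2/2 --
    LT 90: heading 90 -> 180
    PU: pen up
  ]
  -- iteration 2/4 --
  FD 7.9: (14.5,0) -> (6.6,0) [heading=180, move]
  FD 6.6: (6.6,0) -> (0,0) [heading=180, move]
  REPEAT 2 [
    -- iteration 1/2 --
    LT 90: heading 180 -> 270
    PU: pen up
    -- iteration 2/2 --
    LT 90: heading 270 -> 0
    PU: pen up
  ]
  -- iteration 3/4 --
  FD 7.9: (0,0) -> (7.9,0) [heading=0, move]
  FD 6.6: (7.9,0) -> (14.5,0) [heading=0, move]
  REPEAT 2 [
    -- iteration 1/2 --
    LT 90: heading 0 -> 90
    PU: pen up
    -- iteration 2/2 --
    LT 90: heading 90 -> 180
    PU: pen up
  ]
  -- iteration 4/4 --
  FD 7.9: (14.5,0) -> (6.6,0) [heading=180, move]
  FD 6.6: (6.6,0) -> (0,0) [heading=180, move]
  REPEAT 2 [
    -- iteration 1/2 --
    LT 90: heading 180 -> 270
    PU: pen up
    -- iteration 2/2 --
    LT 90: heading 270 -> 0
    PU: pen up
  ]
]
Final: pos=(0,0), heading=0, 2 segment(s) drawn

Segment endpoints: x in {0, 7.9, 14.5}, y in {0}
xmin=0, ymin=0, xmax=14.5, ymax=0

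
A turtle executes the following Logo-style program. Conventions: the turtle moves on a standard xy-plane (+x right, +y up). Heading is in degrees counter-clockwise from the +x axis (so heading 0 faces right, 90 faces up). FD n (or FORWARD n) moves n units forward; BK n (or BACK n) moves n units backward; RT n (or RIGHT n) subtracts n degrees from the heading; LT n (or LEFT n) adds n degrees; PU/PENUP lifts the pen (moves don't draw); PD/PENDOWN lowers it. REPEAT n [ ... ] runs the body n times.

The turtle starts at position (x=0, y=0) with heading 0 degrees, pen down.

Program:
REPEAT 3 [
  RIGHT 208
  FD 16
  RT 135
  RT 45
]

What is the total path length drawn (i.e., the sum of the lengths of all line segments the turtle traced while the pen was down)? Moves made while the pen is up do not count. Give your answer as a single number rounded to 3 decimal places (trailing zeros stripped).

Executing turtle program step by step:
Start: pos=(0,0), heading=0, pen down
REPEAT 3 [
  -- iteration 1/3 --
  RT 208: heading 0 -> 152
  FD 16: (0,0) -> (-14.127,7.512) [heading=152, draw]
  RT 135: heading 152 -> 17
  RT 45: heading 17 -> 332
  -- iteration 2/3 --
  RT 208: heading 332 -> 124
  FD 16: (-14.127,7.512) -> (-23.074,20.776) [heading=124, draw]
  RT 135: heading 124 -> 349
  RT 45: heading 349 -> 304
  -- iteration 3/3 --
  RT 208: heading 304 -> 96
  FD 16: (-23.074,20.776) -> (-24.747,36.688) [heading=96, draw]
  RT 135: heading 96 -> 321
  RT 45: heading 321 -> 276
]
Final: pos=(-24.747,36.688), heading=276, 3 segment(s) drawn

Segment lengths:
  seg 1: (0,0) -> (-14.127,7.512), length = 16
  seg 2: (-14.127,7.512) -> (-23.074,20.776), length = 16
  seg 3: (-23.074,20.776) -> (-24.747,36.688), length = 16
Total = 48

Answer: 48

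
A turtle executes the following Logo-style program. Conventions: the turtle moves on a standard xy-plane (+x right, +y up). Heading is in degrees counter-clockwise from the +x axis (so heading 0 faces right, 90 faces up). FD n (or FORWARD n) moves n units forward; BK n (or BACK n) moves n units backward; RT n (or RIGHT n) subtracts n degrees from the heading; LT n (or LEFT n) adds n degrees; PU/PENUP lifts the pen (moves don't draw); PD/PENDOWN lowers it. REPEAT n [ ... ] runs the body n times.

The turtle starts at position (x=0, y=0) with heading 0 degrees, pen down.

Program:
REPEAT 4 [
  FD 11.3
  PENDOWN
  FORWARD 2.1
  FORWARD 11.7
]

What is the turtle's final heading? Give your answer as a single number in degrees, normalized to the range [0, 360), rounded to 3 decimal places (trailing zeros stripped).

Executing turtle program step by step:
Start: pos=(0,0), heading=0, pen down
REPEAT 4 [
  -- iteration 1/4 --
  FD 11.3: (0,0) -> (11.3,0) [heading=0, draw]
  PD: pen down
  FD 2.1: (11.3,0) -> (13.4,0) [heading=0, draw]
  FD 11.7: (13.4,0) -> (25.1,0) [heading=0, draw]
  -- iteration 2/4 --
  FD 11.3: (25.1,0) -> (36.4,0) [heading=0, draw]
  PD: pen down
  FD 2.1: (36.4,0) -> (38.5,0) [heading=0, draw]
  FD 11.7: (38.5,0) -> (50.2,0) [heading=0, draw]
  -- iteration 3/4 --
  FD 11.3: (50.2,0) -> (61.5,0) [heading=0, draw]
  PD: pen down
  FD 2.1: (61.5,0) -> (63.6,0) [heading=0, draw]
  FD 11.7: (63.6,0) -> (75.3,0) [heading=0, draw]
  -- iteration 4/4 --
  FD 11.3: (75.3,0) -> (86.6,0) [heading=0, draw]
  PD: pen down
  FD 2.1: (86.6,0) -> (88.7,0) [heading=0, draw]
  FD 11.7: (88.7,0) -> (100.4,0) [heading=0, draw]
]
Final: pos=(100.4,0), heading=0, 12 segment(s) drawn

Answer: 0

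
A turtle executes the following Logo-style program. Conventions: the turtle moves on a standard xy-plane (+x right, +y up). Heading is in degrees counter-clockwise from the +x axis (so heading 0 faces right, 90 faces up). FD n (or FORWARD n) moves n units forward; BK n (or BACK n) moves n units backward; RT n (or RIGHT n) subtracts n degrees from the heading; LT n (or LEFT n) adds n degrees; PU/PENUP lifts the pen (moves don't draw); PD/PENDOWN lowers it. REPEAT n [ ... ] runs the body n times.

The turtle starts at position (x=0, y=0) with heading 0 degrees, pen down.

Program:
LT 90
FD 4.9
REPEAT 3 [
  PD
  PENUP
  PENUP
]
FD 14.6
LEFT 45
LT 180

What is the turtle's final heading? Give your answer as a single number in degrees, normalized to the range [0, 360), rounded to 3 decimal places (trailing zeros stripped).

Answer: 315

Derivation:
Executing turtle program step by step:
Start: pos=(0,0), heading=0, pen down
LT 90: heading 0 -> 90
FD 4.9: (0,0) -> (0,4.9) [heading=90, draw]
REPEAT 3 [
  -- iteration 1/3 --
  PD: pen down
  PU: pen up
  PU: pen up
  -- iteration 2/3 --
  PD: pen down
  PU: pen up
  PU: pen up
  -- iteration 3/3 --
  PD: pen down
  PU: pen up
  PU: pen up
]
FD 14.6: (0,4.9) -> (0,19.5) [heading=90, move]
LT 45: heading 90 -> 135
LT 180: heading 135 -> 315
Final: pos=(0,19.5), heading=315, 1 segment(s) drawn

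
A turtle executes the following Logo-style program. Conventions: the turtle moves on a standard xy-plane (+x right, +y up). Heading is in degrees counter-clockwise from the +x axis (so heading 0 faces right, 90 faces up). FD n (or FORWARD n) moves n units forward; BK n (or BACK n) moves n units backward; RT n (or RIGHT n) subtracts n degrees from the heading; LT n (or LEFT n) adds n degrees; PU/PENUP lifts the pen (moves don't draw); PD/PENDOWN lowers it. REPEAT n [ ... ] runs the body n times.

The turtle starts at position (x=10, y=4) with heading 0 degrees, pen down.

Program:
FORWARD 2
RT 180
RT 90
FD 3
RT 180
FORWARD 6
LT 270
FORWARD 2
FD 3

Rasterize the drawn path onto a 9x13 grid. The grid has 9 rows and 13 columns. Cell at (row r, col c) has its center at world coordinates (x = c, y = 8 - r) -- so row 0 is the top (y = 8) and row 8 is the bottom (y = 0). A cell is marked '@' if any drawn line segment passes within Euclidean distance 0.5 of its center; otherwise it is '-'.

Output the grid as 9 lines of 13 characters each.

Answer: -------------
------------@
------------@
------------@
----------@@@
------------@
------------@
-------@@@@@@
-------------

Derivation:
Segment 0: (10,4) -> (12,4)
Segment 1: (12,4) -> (12,7)
Segment 2: (12,7) -> (12,1)
Segment 3: (12,1) -> (10,1)
Segment 4: (10,1) -> (7,1)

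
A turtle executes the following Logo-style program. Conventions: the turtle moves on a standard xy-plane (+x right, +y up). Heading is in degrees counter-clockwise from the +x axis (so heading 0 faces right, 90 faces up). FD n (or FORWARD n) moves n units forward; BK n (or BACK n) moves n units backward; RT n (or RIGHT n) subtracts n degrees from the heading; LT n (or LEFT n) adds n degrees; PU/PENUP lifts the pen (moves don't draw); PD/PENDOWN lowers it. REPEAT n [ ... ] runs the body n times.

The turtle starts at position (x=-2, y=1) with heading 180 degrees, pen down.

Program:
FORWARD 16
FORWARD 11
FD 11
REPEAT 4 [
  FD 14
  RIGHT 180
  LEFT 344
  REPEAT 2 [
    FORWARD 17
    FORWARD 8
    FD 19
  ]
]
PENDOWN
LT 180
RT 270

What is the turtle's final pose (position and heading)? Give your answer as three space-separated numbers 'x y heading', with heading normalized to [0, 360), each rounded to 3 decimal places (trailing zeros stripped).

Answer: -12.778 30.23 26

Derivation:
Executing turtle program step by step:
Start: pos=(-2,1), heading=180, pen down
FD 16: (-2,1) -> (-18,1) [heading=180, draw]
FD 11: (-18,1) -> (-29,1) [heading=180, draw]
FD 11: (-29,1) -> (-40,1) [heading=180, draw]
REPEAT 4 [
  -- iteration 1/4 --
  FD 14: (-40,1) -> (-54,1) [heading=180, draw]
  RT 180: heading 180 -> 0
  LT 344: heading 0 -> 344
  REPEAT 2 [
    -- iteration 1/2 --
    FD 17: (-54,1) -> (-37.659,-3.686) [heading=344, draw]
    FD 8: (-37.659,-3.686) -> (-29.968,-5.891) [heading=344, draw]
    FD 19: (-29.968,-5.891) -> (-11.704,-11.128) [heading=344, draw]
    -- iteration 2/2 --
    FD 17: (-11.704,-11.128) -> (4.637,-15.814) [heading=344, draw]
    FD 8: (4.637,-15.814) -> (12.327,-18.019) [heading=344, draw]
    FD 19: (12.327,-18.019) -> (30.591,-23.256) [heading=344, draw]
  ]
  -- iteration 2/4 --
  FD 14: (30.591,-23.256) -> (44.049,-27.115) [heading=344, draw]
  RT 180: heading 344 -> 164
  LT 344: heading 164 -> 148
  REPEAT 2 [
    -- iteration 1/2 --
    FD 17: (44.049,-27.115) -> (29.632,-18.106) [heading=148, draw]
    FD 8: (29.632,-18.106) -> (22.847,-13.867) [heading=148, draw]
    FD 19: (22.847,-13.867) -> (6.735,-3.799) [heading=148, draw]
    -- iteration 2/2 --
    FD 17: (6.735,-3.799) -> (-7.682,5.21) [heading=148, draw]
    FD 8: (-7.682,5.21) -> (-14.467,9.449) [heading=148, draw]
    FD 19: (-14.467,9.449) -> (-30.58,19.518) [heading=148, draw]
  ]
  -- iteration 3/4 --
  FD 14: (-30.58,19.518) -> (-42.452,26.937) [heading=148, draw]
  RT 180: heading 148 -> 328
  LT 344: heading 328 -> 312
  REPEAT 2 [
    -- iteration 1/2 --
    FD 17: (-42.452,26.937) -> (-31.077,14.303) [heading=312, draw]
    FD 8: (-31.077,14.303) -> (-25.724,8.358) [heading=312, draw]
    FD 19: (-25.724,8.358) -> (-13.01,-5.762) [heading=312, draw]
    -- iteration 2/2 --
    FD 17: (-13.01,-5.762) -> (-1.635,-18.395) [heading=312, draw]
    FD 8: (-1.635,-18.395) -> (3.718,-24.34) [heading=312, draw]
    FD 19: (3.718,-24.34) -> (16.431,-38.46) [heading=312, draw]
  ]
  -- iteration 4/4 --
  FD 14: (16.431,-38.46) -> (25.799,-48.864) [heading=312, draw]
  RT 180: heading 312 -> 132
  LT 344: heading 132 -> 116
  REPEAT 2 [
    -- iteration 1/2 --
    FD 17: (25.799,-48.864) -> (18.347,-33.585) [heading=116, draw]
    FD 8: (18.347,-33.585) -> (14.84,-26.394) [heading=116, draw]
    FD 19: (14.84,-26.394) -> (6.511,-9.317) [heading=116, draw]
    -- iteration 2/2 --
    FD 17: (6.511,-9.317) -> (-0.942,5.962) [heading=116, draw]
    FD 8: (-0.942,5.962) -> (-4.449,13.153) [heading=116, draw]
    FD 19: (-4.449,13.153) -> (-12.778,30.23) [heading=116, draw]
  ]
]
PD: pen down
LT 180: heading 116 -> 296
RT 270: heading 296 -> 26
Final: pos=(-12.778,30.23), heading=26, 31 segment(s) drawn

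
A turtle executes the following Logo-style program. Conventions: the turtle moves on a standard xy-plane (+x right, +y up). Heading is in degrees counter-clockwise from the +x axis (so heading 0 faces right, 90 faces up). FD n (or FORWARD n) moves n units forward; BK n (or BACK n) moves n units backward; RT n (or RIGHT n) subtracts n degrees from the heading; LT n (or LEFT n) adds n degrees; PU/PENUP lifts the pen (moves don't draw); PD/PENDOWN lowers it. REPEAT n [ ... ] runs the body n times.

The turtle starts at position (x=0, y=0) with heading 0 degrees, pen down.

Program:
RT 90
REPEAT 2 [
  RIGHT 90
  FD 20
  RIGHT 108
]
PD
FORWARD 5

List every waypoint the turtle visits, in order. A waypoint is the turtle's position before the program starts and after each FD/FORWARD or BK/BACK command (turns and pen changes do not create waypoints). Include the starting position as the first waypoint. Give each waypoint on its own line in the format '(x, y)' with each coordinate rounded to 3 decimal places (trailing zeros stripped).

Answer: (0, 0)
(-20, 0)
(-0.979, -6.18)
(-3.918, -10.225)

Derivation:
Executing turtle program step by step:
Start: pos=(0,0), heading=0, pen down
RT 90: heading 0 -> 270
REPEAT 2 [
  -- iteration 1/2 --
  RT 90: heading 270 -> 180
  FD 20: (0,0) -> (-20,0) [heading=180, draw]
  RT 108: heading 180 -> 72
  -- iteration 2/2 --
  RT 90: heading 72 -> 342
  FD 20: (-20,0) -> (-0.979,-6.18) [heading=342, draw]
  RT 108: heading 342 -> 234
]
PD: pen down
FD 5: (-0.979,-6.18) -> (-3.918,-10.225) [heading=234, draw]
Final: pos=(-3.918,-10.225), heading=234, 3 segment(s) drawn
Waypoints (4 total):
(0, 0)
(-20, 0)
(-0.979, -6.18)
(-3.918, -10.225)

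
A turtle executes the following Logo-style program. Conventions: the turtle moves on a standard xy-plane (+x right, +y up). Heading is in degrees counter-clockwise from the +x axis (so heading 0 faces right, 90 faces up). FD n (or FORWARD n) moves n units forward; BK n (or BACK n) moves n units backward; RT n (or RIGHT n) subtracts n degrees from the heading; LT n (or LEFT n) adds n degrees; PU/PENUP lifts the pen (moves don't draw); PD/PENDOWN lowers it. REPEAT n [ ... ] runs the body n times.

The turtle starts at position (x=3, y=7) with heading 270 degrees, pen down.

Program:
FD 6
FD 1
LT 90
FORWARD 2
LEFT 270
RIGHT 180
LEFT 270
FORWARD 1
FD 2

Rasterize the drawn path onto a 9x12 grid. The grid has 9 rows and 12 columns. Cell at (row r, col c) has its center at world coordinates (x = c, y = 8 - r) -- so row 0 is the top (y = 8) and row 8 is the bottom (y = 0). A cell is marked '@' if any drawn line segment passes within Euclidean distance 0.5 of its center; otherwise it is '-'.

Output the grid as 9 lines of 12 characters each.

Answer: ------------
---@--------
---@--------
---@--------
---@--------
---@--------
---@--------
---@--------
---@@@@@@---

Derivation:
Segment 0: (3,7) -> (3,1)
Segment 1: (3,1) -> (3,0)
Segment 2: (3,0) -> (5,-0)
Segment 3: (5,-0) -> (6,-0)
Segment 4: (6,-0) -> (8,-0)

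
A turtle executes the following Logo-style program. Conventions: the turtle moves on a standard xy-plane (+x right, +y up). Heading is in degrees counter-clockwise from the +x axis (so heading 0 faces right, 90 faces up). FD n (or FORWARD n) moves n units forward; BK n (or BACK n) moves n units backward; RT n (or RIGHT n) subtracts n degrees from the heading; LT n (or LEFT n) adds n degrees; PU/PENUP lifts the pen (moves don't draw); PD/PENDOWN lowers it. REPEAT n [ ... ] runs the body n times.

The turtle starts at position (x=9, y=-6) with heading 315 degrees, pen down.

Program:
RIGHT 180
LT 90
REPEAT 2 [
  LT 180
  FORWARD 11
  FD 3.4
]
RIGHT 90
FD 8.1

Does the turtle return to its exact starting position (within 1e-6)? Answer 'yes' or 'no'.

Executing turtle program step by step:
Start: pos=(9,-6), heading=315, pen down
RT 180: heading 315 -> 135
LT 90: heading 135 -> 225
REPEAT 2 [
  -- iteration 1/2 --
  LT 180: heading 225 -> 45
  FD 11: (9,-6) -> (16.778,1.778) [heading=45, draw]
  FD 3.4: (16.778,1.778) -> (19.182,4.182) [heading=45, draw]
  -- iteration 2/2 --
  LT 180: heading 45 -> 225
  FD 11: (19.182,4.182) -> (11.404,-3.596) [heading=225, draw]
  FD 3.4: (11.404,-3.596) -> (9,-6) [heading=225, draw]
]
RT 90: heading 225 -> 135
FD 8.1: (9,-6) -> (3.272,-0.272) [heading=135, draw]
Final: pos=(3.272,-0.272), heading=135, 5 segment(s) drawn

Start position: (9, -6)
Final position: (3.272, -0.272)
Distance = 8.1; >= 1e-6 -> NOT closed

Answer: no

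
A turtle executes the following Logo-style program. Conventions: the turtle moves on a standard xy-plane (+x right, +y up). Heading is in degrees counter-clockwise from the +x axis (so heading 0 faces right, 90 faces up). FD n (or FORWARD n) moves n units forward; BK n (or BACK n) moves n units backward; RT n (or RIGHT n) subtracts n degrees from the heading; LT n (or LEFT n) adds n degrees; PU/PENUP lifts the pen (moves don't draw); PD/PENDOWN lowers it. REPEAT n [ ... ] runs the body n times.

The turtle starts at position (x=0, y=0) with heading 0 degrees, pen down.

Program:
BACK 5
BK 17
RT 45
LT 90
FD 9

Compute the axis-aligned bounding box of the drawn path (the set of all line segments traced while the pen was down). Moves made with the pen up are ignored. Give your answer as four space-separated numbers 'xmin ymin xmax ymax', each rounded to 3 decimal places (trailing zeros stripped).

Answer: -22 0 0 6.364

Derivation:
Executing turtle program step by step:
Start: pos=(0,0), heading=0, pen down
BK 5: (0,0) -> (-5,0) [heading=0, draw]
BK 17: (-5,0) -> (-22,0) [heading=0, draw]
RT 45: heading 0 -> 315
LT 90: heading 315 -> 45
FD 9: (-22,0) -> (-15.636,6.364) [heading=45, draw]
Final: pos=(-15.636,6.364), heading=45, 3 segment(s) drawn

Segment endpoints: x in {-22, -15.636, -5, 0}, y in {0, 6.364}
xmin=-22, ymin=0, xmax=0, ymax=6.364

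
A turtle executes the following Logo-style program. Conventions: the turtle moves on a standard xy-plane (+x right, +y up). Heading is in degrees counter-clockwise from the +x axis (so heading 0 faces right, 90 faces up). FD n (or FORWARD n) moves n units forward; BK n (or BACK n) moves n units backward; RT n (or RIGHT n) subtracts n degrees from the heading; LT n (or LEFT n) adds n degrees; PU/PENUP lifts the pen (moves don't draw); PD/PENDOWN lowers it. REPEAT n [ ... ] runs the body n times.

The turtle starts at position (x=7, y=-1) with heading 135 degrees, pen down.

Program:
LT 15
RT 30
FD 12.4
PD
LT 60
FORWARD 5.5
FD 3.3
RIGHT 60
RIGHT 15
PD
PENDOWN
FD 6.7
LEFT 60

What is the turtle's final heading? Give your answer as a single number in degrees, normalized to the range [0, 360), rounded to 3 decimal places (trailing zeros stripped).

Executing turtle program step by step:
Start: pos=(7,-1), heading=135, pen down
LT 15: heading 135 -> 150
RT 30: heading 150 -> 120
FD 12.4: (7,-1) -> (0.8,9.739) [heading=120, draw]
PD: pen down
LT 60: heading 120 -> 180
FD 5.5: (0.8,9.739) -> (-4.7,9.739) [heading=180, draw]
FD 3.3: (-4.7,9.739) -> (-8,9.739) [heading=180, draw]
RT 60: heading 180 -> 120
RT 15: heading 120 -> 105
PD: pen down
PD: pen down
FD 6.7: (-8,9.739) -> (-9.734,16.21) [heading=105, draw]
LT 60: heading 105 -> 165
Final: pos=(-9.734,16.21), heading=165, 4 segment(s) drawn

Answer: 165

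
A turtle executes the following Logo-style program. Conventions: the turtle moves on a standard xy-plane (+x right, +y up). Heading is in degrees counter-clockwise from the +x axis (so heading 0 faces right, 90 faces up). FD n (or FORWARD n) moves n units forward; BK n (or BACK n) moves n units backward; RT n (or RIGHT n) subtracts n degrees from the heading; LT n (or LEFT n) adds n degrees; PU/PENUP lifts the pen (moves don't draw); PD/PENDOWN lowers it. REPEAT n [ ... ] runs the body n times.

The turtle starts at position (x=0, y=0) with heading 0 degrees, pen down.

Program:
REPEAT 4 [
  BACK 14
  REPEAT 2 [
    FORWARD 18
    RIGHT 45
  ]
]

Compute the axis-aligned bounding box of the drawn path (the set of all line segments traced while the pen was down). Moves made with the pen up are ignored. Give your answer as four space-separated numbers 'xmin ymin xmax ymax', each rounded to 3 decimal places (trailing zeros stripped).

Executing turtle program step by step:
Start: pos=(0,0), heading=0, pen down
REPEAT 4 [
  -- iteration 1/4 --
  BK 14: (0,0) -> (-14,0) [heading=0, draw]
  REPEAT 2 [
    -- iteration 1/2 --
    FD 18: (-14,0) -> (4,0) [heading=0, draw]
    RT 45: heading 0 -> 315
    -- iteration 2/2 --
    FD 18: (4,0) -> (16.728,-12.728) [heading=315, draw]
    RT 45: heading 315 -> 270
  ]
  -- iteration 2/4 --
  BK 14: (16.728,-12.728) -> (16.728,1.272) [heading=270, draw]
  REPEAT 2 [
    -- iteration 1/2 --
    FD 18: (16.728,1.272) -> (16.728,-16.728) [heading=270, draw]
    RT 45: heading 270 -> 225
    -- iteration 2/2 --
    FD 18: (16.728,-16.728) -> (4,-29.456) [heading=225, draw]
    RT 45: heading 225 -> 180
  ]
  -- iteration 3/4 --
  BK 14: (4,-29.456) -> (18,-29.456) [heading=180, draw]
  REPEAT 2 [
    -- iteration 1/2 --
    FD 18: (18,-29.456) -> (0,-29.456) [heading=180, draw]
    RT 45: heading 180 -> 135
    -- iteration 2/2 --
    FD 18: (0,-29.456) -> (-12.728,-16.728) [heading=135, draw]
    RT 45: heading 135 -> 90
  ]
  -- iteration 4/4 --
  BK 14: (-12.728,-16.728) -> (-12.728,-30.728) [heading=90, draw]
  REPEAT 2 [
    -- iteration 1/2 --
    FD 18: (-12.728,-30.728) -> (-12.728,-12.728) [heading=90, draw]
    RT 45: heading 90 -> 45
    -- iteration 2/2 --
    FD 18: (-12.728,-12.728) -> (0,0) [heading=45, draw]
    RT 45: heading 45 -> 0
  ]
]
Final: pos=(0,0), heading=0, 12 segment(s) drawn

Segment endpoints: x in {-14, -12.728, -12.728, -12.728, 0, 0, 0, 4, 4, 16.728, 18}, y in {-30.728, -29.456, -29.456, -16.728, -16.728, -12.728, -12.728, 0, 1.272}
xmin=-14, ymin=-30.728, xmax=18, ymax=1.272

Answer: -14 -30.728 18 1.272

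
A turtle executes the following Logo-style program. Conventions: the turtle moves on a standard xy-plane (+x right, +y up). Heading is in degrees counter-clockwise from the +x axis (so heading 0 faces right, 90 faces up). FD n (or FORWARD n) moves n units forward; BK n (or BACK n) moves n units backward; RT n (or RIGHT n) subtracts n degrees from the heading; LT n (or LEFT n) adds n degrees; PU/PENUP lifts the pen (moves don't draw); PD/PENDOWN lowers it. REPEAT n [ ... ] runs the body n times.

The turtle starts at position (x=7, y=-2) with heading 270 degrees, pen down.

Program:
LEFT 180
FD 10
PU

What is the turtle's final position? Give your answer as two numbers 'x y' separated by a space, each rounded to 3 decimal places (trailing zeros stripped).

Executing turtle program step by step:
Start: pos=(7,-2), heading=270, pen down
LT 180: heading 270 -> 90
FD 10: (7,-2) -> (7,8) [heading=90, draw]
PU: pen up
Final: pos=(7,8), heading=90, 1 segment(s) drawn

Answer: 7 8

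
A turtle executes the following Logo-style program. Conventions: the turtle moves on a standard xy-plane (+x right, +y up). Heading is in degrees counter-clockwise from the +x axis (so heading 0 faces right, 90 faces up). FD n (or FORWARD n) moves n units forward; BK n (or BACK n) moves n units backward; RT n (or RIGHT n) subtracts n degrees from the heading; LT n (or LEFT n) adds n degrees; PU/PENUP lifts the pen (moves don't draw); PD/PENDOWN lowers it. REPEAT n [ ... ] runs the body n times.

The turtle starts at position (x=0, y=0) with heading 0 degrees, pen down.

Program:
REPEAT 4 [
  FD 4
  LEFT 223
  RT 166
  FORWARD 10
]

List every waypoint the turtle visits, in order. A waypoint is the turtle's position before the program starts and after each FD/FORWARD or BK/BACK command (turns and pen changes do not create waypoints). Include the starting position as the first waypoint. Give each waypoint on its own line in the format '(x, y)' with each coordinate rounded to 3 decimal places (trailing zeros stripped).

Executing turtle program step by step:
Start: pos=(0,0), heading=0, pen down
REPEAT 4 [
  -- iteration 1/4 --
  FD 4: (0,0) -> (4,0) [heading=0, draw]
  LT 223: heading 0 -> 223
  RT 166: heading 223 -> 57
  FD 10: (4,0) -> (9.446,8.387) [heading=57, draw]
  -- iteration 2/4 --
  FD 4: (9.446,8.387) -> (11.625,11.741) [heading=57, draw]
  LT 223: heading 57 -> 280
  RT 166: heading 280 -> 114
  FD 10: (11.625,11.741) -> (7.558,20.877) [heading=114, draw]
  -- iteration 3/4 --
  FD 4: (7.558,20.877) -> (5.931,24.531) [heading=114, draw]
  LT 223: heading 114 -> 337
  RT 166: heading 337 -> 171
  FD 10: (5.931,24.531) -> (-3.946,26.095) [heading=171, draw]
  -- iteration 4/4 --
  FD 4: (-3.946,26.095) -> (-7.897,26.721) [heading=171, draw]
  LT 223: heading 171 -> 34
  RT 166: heading 34 -> 228
  FD 10: (-7.897,26.721) -> (-14.588,19.29) [heading=228, draw]
]
Final: pos=(-14.588,19.29), heading=228, 8 segment(s) drawn
Waypoints (9 total):
(0, 0)
(4, 0)
(9.446, 8.387)
(11.625, 11.741)
(7.558, 20.877)
(5.931, 24.531)
(-3.946, 26.095)
(-7.897, 26.721)
(-14.588, 19.29)

Answer: (0, 0)
(4, 0)
(9.446, 8.387)
(11.625, 11.741)
(7.558, 20.877)
(5.931, 24.531)
(-3.946, 26.095)
(-7.897, 26.721)
(-14.588, 19.29)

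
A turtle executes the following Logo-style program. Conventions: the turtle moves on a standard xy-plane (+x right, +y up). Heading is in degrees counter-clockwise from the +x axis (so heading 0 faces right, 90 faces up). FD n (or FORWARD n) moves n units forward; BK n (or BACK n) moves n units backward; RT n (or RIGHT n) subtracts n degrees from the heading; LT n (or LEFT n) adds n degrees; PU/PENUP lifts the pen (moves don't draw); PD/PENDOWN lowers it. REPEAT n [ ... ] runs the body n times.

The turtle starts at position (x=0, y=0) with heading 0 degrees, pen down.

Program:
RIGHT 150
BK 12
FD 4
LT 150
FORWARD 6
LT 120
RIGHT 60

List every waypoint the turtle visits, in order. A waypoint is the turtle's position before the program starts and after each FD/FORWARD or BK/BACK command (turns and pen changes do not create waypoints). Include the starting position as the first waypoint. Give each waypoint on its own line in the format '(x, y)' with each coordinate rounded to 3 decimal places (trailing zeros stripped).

Executing turtle program step by step:
Start: pos=(0,0), heading=0, pen down
RT 150: heading 0 -> 210
BK 12: (0,0) -> (10.392,6) [heading=210, draw]
FD 4: (10.392,6) -> (6.928,4) [heading=210, draw]
LT 150: heading 210 -> 0
FD 6: (6.928,4) -> (12.928,4) [heading=0, draw]
LT 120: heading 0 -> 120
RT 60: heading 120 -> 60
Final: pos=(12.928,4), heading=60, 3 segment(s) drawn
Waypoints (4 total):
(0, 0)
(10.392, 6)
(6.928, 4)
(12.928, 4)

Answer: (0, 0)
(10.392, 6)
(6.928, 4)
(12.928, 4)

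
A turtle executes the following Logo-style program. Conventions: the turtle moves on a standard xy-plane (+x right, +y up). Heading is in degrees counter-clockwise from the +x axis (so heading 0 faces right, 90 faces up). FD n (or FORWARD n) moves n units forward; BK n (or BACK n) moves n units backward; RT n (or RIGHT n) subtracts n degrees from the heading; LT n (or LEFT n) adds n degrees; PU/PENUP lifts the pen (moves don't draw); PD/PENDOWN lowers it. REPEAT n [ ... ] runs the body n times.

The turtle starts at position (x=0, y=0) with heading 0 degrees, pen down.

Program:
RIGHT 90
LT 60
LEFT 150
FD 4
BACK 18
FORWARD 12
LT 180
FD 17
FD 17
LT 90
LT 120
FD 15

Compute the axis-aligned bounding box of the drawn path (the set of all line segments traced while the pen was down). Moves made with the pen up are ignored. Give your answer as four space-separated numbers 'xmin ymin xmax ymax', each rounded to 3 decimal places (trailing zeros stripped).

Executing turtle program step by step:
Start: pos=(0,0), heading=0, pen down
RT 90: heading 0 -> 270
LT 60: heading 270 -> 330
LT 150: heading 330 -> 120
FD 4: (0,0) -> (-2,3.464) [heading=120, draw]
BK 18: (-2,3.464) -> (7,-12.124) [heading=120, draw]
FD 12: (7,-12.124) -> (1,-1.732) [heading=120, draw]
LT 180: heading 120 -> 300
FD 17: (1,-1.732) -> (9.5,-16.454) [heading=300, draw]
FD 17: (9.5,-16.454) -> (18,-31.177) [heading=300, draw]
LT 90: heading 300 -> 30
LT 120: heading 30 -> 150
FD 15: (18,-31.177) -> (5.01,-23.677) [heading=150, draw]
Final: pos=(5.01,-23.677), heading=150, 6 segment(s) drawn

Segment endpoints: x in {-2, 0, 1, 5.01, 7, 9.5, 18}, y in {-31.177, -23.677, -16.454, -12.124, -1.732, 0, 3.464}
xmin=-2, ymin=-31.177, xmax=18, ymax=3.464

Answer: -2 -31.177 18 3.464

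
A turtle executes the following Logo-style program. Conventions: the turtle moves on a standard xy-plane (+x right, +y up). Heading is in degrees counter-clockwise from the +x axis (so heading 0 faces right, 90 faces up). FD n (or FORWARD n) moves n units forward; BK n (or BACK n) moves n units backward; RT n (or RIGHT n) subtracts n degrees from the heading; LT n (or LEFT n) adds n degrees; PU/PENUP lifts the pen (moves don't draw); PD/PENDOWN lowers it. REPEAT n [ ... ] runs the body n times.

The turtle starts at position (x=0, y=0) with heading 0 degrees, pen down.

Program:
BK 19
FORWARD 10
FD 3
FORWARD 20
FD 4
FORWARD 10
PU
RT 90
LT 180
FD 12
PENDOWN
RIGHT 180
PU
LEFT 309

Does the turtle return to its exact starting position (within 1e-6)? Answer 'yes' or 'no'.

Answer: no

Derivation:
Executing turtle program step by step:
Start: pos=(0,0), heading=0, pen down
BK 19: (0,0) -> (-19,0) [heading=0, draw]
FD 10: (-19,0) -> (-9,0) [heading=0, draw]
FD 3: (-9,0) -> (-6,0) [heading=0, draw]
FD 20: (-6,0) -> (14,0) [heading=0, draw]
FD 4: (14,0) -> (18,0) [heading=0, draw]
FD 10: (18,0) -> (28,0) [heading=0, draw]
PU: pen up
RT 90: heading 0 -> 270
LT 180: heading 270 -> 90
FD 12: (28,0) -> (28,12) [heading=90, move]
PD: pen down
RT 180: heading 90 -> 270
PU: pen up
LT 309: heading 270 -> 219
Final: pos=(28,12), heading=219, 6 segment(s) drawn

Start position: (0, 0)
Final position: (28, 12)
Distance = 30.463; >= 1e-6 -> NOT closed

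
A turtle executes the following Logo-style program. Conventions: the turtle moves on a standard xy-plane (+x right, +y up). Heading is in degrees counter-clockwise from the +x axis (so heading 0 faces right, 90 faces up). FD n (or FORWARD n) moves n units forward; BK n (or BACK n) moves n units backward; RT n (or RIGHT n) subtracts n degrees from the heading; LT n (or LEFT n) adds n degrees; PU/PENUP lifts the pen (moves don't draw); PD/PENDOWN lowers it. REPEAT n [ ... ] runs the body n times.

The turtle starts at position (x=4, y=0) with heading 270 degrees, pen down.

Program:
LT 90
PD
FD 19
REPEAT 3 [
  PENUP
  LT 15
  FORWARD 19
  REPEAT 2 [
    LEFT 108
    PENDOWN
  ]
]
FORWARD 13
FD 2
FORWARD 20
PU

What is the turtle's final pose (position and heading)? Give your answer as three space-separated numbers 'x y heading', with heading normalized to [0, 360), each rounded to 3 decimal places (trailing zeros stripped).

Answer: 56.184 -11.4 333

Derivation:
Executing turtle program step by step:
Start: pos=(4,0), heading=270, pen down
LT 90: heading 270 -> 0
PD: pen down
FD 19: (4,0) -> (23,0) [heading=0, draw]
REPEAT 3 [
  -- iteration 1/3 --
  PU: pen up
  LT 15: heading 0 -> 15
  FD 19: (23,0) -> (41.353,4.918) [heading=15, move]
  REPEAT 2 [
    -- iteration 1/2 --
    LT 108: heading 15 -> 123
    PD: pen down
    -- iteration 2/2 --
    LT 108: heading 123 -> 231
    PD: pen down
  ]
  -- iteration 2/3 --
  PU: pen up
  LT 15: heading 231 -> 246
  FD 19: (41.353,4.918) -> (33.625,-12.44) [heading=246, move]
  REPEAT 2 [
    -- iteration 1/2 --
    LT 108: heading 246 -> 354
    PD: pen down
    -- iteration 2/2 --
    LT 108: heading 354 -> 102
    PD: pen down
  ]
  -- iteration 3/3 --
  PU: pen up
  LT 15: heading 102 -> 117
  FD 19: (33.625,-12.44) -> (24.999,4.489) [heading=117, move]
  REPEAT 2 [
    -- iteration 1/2 --
    LT 108: heading 117 -> 225
    PD: pen down
    -- iteration 2/2 --
    LT 108: heading 225 -> 333
    PD: pen down
  ]
]
FD 13: (24.999,4.489) -> (36.582,-1.413) [heading=333, draw]
FD 2: (36.582,-1.413) -> (38.364,-2.321) [heading=333, draw]
FD 20: (38.364,-2.321) -> (56.184,-11.4) [heading=333, draw]
PU: pen up
Final: pos=(56.184,-11.4), heading=333, 4 segment(s) drawn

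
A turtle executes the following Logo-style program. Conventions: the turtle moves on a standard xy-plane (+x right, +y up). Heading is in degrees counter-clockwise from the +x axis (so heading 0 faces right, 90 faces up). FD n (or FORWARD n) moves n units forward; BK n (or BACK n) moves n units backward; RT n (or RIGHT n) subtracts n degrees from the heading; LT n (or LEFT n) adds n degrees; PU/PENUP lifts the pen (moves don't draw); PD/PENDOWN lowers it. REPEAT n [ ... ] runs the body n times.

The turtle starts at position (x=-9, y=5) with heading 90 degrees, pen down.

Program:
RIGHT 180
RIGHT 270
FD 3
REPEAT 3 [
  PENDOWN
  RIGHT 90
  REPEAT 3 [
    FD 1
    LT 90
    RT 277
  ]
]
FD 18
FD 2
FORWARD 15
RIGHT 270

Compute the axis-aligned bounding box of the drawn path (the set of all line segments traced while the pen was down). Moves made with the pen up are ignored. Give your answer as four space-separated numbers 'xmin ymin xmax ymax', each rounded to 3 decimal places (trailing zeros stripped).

Executing turtle program step by step:
Start: pos=(-9,5), heading=90, pen down
RT 180: heading 90 -> 270
RT 270: heading 270 -> 0
FD 3: (-9,5) -> (-6,5) [heading=0, draw]
REPEAT 3 [
  -- iteration 1/3 --
  PD: pen down
  RT 90: heading 0 -> 270
  REPEAT 3 [
    -- iteration 1/3 --
    FD 1: (-6,5) -> (-6,4) [heading=270, draw]
    LT 90: heading 270 -> 0
    RT 277: heading 0 -> 83
    -- iteration 2/3 --
    FD 1: (-6,4) -> (-5.878,4.993) [heading=83, draw]
    LT 90: heading 83 -> 173
    RT 277: heading 173 -> 256
    -- iteration 3/3 --
    FD 1: (-5.878,4.993) -> (-6.12,4.022) [heading=256, draw]
    LT 90: heading 256 -> 346
    RT 277: heading 346 -> 69
  ]
  -- iteration 2/3 --
  PD: pen down
  RT 90: heading 69 -> 339
  REPEAT 3 [
    -- iteration 1/3 --
    FD 1: (-6.12,4.022) -> (-5.186,3.664) [heading=339, draw]
    LT 90: heading 339 -> 69
    RT 277: heading 69 -> 152
    -- iteration 2/3 --
    FD 1: (-5.186,3.664) -> (-6.069,4.133) [heading=152, draw]
    LT 90: heading 152 -> 242
    RT 277: heading 242 -> 325
    -- iteration 3/3 --
    FD 1: (-6.069,4.133) -> (-5.25,3.56) [heading=325, draw]
    LT 90: heading 325 -> 55
    RT 277: heading 55 -> 138
  ]
  -- iteration 3/3 --
  PD: pen down
  RT 90: heading 138 -> 48
  REPEAT 3 [
    -- iteration 1/3 --
    FD 1: (-5.25,3.56) -> (-4.581,4.303) [heading=48, draw]
    LT 90: heading 48 -> 138
    RT 277: heading 138 -> 221
    -- iteration 2/3 --
    FD 1: (-4.581,4.303) -> (-5.336,3.647) [heading=221, draw]
    LT 90: heading 221 -> 311
    RT 277: heading 311 -> 34
    -- iteration 3/3 --
    FD 1: (-5.336,3.647) -> (-4.507,4.206) [heading=34, draw]
    LT 90: heading 34 -> 124
    RT 277: heading 124 -> 207
  ]
]
FD 18: (-4.507,4.206) -> (-20.545,-3.966) [heading=207, draw]
FD 2: (-20.545,-3.966) -> (-22.327,-4.874) [heading=207, draw]
FD 15: (-22.327,-4.874) -> (-35.692,-11.684) [heading=207, draw]
RT 270: heading 207 -> 297
Final: pos=(-35.692,-11.684), heading=297, 13 segment(s) drawn

Segment endpoints: x in {-35.692, -22.327, -20.545, -9, -6.12, -6.069, -6, -5.878, -5.336, -5.25, -5.186, -4.581, -4.507}, y in {-11.684, -4.874, -3.966, 3.56, 3.647, 3.664, 4, 4.022, 4.133, 4.206, 4.303, 4.993, 5, 5}
xmin=-35.692, ymin=-11.684, xmax=-4.507, ymax=5

Answer: -35.692 -11.684 -4.507 5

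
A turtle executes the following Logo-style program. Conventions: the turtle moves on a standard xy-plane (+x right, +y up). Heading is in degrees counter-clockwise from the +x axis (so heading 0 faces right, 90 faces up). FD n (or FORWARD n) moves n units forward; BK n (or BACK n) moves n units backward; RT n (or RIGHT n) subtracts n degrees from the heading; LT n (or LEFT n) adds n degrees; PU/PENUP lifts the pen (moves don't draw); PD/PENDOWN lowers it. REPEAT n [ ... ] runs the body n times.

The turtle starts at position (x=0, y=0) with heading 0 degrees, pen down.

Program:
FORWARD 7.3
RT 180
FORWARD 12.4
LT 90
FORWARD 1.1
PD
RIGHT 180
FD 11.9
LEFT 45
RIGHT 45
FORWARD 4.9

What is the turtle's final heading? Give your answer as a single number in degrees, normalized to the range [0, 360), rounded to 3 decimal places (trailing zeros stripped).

Executing turtle program step by step:
Start: pos=(0,0), heading=0, pen down
FD 7.3: (0,0) -> (7.3,0) [heading=0, draw]
RT 180: heading 0 -> 180
FD 12.4: (7.3,0) -> (-5.1,0) [heading=180, draw]
LT 90: heading 180 -> 270
FD 1.1: (-5.1,0) -> (-5.1,-1.1) [heading=270, draw]
PD: pen down
RT 180: heading 270 -> 90
FD 11.9: (-5.1,-1.1) -> (-5.1,10.8) [heading=90, draw]
LT 45: heading 90 -> 135
RT 45: heading 135 -> 90
FD 4.9: (-5.1,10.8) -> (-5.1,15.7) [heading=90, draw]
Final: pos=(-5.1,15.7), heading=90, 5 segment(s) drawn

Answer: 90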